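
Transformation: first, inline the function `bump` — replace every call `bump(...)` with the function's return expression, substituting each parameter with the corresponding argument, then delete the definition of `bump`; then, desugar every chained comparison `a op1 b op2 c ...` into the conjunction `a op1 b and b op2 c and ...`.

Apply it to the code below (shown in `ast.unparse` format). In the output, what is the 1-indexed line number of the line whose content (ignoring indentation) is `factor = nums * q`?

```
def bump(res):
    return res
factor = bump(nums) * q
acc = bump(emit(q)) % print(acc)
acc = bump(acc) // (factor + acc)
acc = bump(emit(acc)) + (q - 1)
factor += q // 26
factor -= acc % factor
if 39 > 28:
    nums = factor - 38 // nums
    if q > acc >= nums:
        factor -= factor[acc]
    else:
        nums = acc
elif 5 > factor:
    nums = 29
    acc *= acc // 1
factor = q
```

Transformed code:
factor = nums * q
acc = emit(q) % print(acc)
acc = acc // (factor + acc)
acc = emit(acc) + (q - 1)
factor += q // 26
factor -= acc % factor
if 39 > 28:
    nums = factor - 38 // nums
    if q > acc and acc >= nums:
        factor -= factor[acc]
    else:
        nums = acc
elif 5 > factor:
    nums = 29
    acc *= acc // 1
factor = q

1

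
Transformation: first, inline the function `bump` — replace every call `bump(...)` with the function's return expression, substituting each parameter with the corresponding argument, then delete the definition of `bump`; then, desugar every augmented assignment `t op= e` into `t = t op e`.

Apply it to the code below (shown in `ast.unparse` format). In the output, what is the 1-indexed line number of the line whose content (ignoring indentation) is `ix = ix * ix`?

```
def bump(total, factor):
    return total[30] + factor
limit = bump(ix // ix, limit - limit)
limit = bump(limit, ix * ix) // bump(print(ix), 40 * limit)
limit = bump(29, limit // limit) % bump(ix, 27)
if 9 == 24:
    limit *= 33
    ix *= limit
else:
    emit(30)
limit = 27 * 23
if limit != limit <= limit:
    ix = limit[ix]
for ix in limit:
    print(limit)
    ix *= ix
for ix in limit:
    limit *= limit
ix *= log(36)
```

Transformed code:
limit = (ix // ix)[30] + (limit - limit)
limit = (limit[30] + ix * ix) // (print(ix)[30] + 40 * limit)
limit = (29[30] + limit // limit) % (ix[30] + 27)
if 9 == 24:
    limit = limit * 33
    ix = ix * limit
else:
    emit(30)
limit = 27 * 23
if limit != limit <= limit:
    ix = limit[ix]
for ix in limit:
    print(limit)
    ix = ix * ix
for ix in limit:
    limit = limit * limit
ix = ix * log(36)

14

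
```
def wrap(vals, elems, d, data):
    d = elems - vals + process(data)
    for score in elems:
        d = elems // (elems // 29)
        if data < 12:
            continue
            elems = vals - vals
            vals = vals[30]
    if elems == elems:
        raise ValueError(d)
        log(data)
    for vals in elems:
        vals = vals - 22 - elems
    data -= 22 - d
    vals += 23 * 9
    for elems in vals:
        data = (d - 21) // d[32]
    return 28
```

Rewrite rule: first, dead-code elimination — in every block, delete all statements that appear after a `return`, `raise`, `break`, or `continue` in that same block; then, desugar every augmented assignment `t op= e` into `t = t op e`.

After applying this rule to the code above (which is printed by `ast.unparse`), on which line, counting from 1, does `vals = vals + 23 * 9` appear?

12

Transformed code:
def wrap(vals, elems, d, data):
    d = elems - vals + process(data)
    for score in elems:
        d = elems // (elems // 29)
        if data < 12:
            continue
    if elems == elems:
        raise ValueError(d)
    for vals in elems:
        vals = vals - 22 - elems
    data = data - (22 - d)
    vals = vals + 23 * 9
    for elems in vals:
        data = (d - 21) // d[32]
    return 28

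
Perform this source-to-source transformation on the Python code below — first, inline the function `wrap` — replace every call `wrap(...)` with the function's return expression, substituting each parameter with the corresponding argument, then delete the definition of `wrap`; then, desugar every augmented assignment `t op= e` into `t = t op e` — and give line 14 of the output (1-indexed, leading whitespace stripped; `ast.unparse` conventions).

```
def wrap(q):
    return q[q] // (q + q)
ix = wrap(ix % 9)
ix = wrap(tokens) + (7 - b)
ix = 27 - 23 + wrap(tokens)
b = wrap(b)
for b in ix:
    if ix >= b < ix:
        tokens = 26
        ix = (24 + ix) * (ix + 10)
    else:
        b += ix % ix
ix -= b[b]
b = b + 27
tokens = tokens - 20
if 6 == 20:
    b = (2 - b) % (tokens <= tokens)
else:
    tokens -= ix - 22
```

if 6 == 20:

Transformed code:
ix = (ix % 9)[ix % 9] // (ix % 9 + ix % 9)
ix = tokens[tokens] // (tokens + tokens) + (7 - b)
ix = 27 - 23 + tokens[tokens] // (tokens + tokens)
b = b[b] // (b + b)
for b in ix:
    if ix >= b < ix:
        tokens = 26
        ix = (24 + ix) * (ix + 10)
    else:
        b = b + ix % ix
ix = ix - b[b]
b = b + 27
tokens = tokens - 20
if 6 == 20:
    b = (2 - b) % (tokens <= tokens)
else:
    tokens = tokens - (ix - 22)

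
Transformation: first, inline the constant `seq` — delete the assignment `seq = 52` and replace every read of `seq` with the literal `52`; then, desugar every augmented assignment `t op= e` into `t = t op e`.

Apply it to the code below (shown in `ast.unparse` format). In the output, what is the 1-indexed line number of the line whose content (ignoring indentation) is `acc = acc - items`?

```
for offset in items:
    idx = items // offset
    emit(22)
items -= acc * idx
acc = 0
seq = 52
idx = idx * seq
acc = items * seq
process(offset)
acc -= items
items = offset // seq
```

Transformed code:
for offset in items:
    idx = items // offset
    emit(22)
items = items - acc * idx
acc = 0
idx = idx * 52
acc = items * 52
process(offset)
acc = acc - items
items = offset // 52

9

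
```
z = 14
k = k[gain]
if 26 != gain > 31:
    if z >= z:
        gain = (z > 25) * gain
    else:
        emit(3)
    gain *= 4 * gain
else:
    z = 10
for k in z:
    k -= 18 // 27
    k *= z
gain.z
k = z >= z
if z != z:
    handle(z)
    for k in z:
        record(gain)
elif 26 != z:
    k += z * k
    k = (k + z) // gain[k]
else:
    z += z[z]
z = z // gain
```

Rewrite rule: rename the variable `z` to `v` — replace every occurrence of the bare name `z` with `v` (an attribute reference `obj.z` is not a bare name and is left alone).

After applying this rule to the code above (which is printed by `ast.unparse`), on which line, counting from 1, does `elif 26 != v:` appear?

20

Transformed code:
v = 14
k = k[gain]
if 26 != gain > 31:
    if v >= v:
        gain = (v > 25) * gain
    else:
        emit(3)
    gain *= 4 * gain
else:
    v = 10
for k in v:
    k -= 18 // 27
    k *= v
gain.z
k = v >= v
if v != v:
    handle(v)
    for k in v:
        record(gain)
elif 26 != v:
    k += v * k
    k = (k + v) // gain[k]
else:
    v += v[v]
v = v // gain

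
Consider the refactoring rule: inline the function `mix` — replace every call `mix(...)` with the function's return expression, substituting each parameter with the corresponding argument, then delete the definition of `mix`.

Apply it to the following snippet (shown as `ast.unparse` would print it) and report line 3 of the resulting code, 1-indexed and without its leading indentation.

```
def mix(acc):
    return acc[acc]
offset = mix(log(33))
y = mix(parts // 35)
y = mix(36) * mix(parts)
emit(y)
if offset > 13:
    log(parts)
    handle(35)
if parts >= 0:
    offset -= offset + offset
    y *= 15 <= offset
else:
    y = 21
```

y = 36[36] * parts[parts]

Transformed code:
offset = log(33)[log(33)]
y = (parts // 35)[parts // 35]
y = 36[36] * parts[parts]
emit(y)
if offset > 13:
    log(parts)
    handle(35)
if parts >= 0:
    offset -= offset + offset
    y *= 15 <= offset
else:
    y = 21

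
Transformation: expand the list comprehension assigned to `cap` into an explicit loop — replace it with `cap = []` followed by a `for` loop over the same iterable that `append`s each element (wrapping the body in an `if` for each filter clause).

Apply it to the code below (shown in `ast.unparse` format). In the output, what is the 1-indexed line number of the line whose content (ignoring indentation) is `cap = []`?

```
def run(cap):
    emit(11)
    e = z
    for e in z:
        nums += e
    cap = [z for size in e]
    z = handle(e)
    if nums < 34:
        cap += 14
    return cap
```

Transformed code:
def run(cap):
    emit(11)
    e = z
    for e in z:
        nums += e
    cap = []
    for size in e:
        cap.append(z)
    z = handle(e)
    if nums < 34:
        cap += 14
    return cap

6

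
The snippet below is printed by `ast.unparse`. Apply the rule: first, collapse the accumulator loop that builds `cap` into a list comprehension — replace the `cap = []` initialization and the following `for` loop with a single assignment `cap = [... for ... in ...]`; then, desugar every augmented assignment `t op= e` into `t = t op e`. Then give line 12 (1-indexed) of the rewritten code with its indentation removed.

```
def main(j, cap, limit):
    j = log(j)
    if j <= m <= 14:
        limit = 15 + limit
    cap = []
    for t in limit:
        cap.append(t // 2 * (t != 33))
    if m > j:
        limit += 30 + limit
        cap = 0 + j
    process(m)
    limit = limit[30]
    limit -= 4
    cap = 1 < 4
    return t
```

Transformed code:
def main(j, cap, limit):
    j = log(j)
    if j <= m <= 14:
        limit = 15 + limit
    cap = [t // 2 * (t != 33) for t in limit]
    if m > j:
        limit = limit + (30 + limit)
        cap = 0 + j
    process(m)
    limit = limit[30]
    limit = limit - 4
    cap = 1 < 4
    return t

cap = 1 < 4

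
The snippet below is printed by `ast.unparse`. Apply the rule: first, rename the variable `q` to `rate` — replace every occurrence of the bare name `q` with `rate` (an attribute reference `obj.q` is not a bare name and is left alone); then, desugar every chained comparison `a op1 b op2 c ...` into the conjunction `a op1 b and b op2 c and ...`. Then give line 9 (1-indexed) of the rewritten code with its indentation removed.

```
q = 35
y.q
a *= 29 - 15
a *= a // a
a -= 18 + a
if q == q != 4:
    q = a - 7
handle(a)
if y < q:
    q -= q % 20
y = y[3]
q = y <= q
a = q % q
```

if y < rate:

Transformed code:
rate = 35
y.q
a *= 29 - 15
a *= a // a
a -= 18 + a
if rate == rate and rate != 4:
    rate = a - 7
handle(a)
if y < rate:
    rate -= rate % 20
y = y[3]
rate = y <= rate
a = rate % rate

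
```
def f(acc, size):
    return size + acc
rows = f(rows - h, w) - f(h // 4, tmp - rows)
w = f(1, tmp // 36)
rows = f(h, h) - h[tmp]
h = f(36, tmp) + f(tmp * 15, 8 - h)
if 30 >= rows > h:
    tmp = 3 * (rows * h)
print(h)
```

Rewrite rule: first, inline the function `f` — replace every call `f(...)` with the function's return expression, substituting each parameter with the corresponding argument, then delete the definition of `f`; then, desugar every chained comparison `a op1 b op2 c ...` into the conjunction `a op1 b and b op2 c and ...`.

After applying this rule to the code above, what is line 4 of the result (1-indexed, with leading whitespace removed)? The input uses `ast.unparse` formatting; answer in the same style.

h = tmp + 36 + (8 - h + tmp * 15)

Transformed code:
rows = w + (rows - h) - (tmp - rows + h // 4)
w = tmp // 36 + 1
rows = h + h - h[tmp]
h = tmp + 36 + (8 - h + tmp * 15)
if 30 >= rows and rows > h:
    tmp = 3 * (rows * h)
print(h)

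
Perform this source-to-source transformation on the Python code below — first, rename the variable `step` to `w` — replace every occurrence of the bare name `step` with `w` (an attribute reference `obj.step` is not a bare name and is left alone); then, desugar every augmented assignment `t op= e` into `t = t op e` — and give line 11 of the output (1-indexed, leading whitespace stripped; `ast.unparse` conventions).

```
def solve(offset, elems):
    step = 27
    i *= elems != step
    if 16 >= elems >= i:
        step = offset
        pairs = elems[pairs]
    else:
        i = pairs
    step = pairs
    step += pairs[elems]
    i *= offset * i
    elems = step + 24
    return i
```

Transformed code:
def solve(offset, elems):
    w = 27
    i = i * (elems != w)
    if 16 >= elems >= i:
        w = offset
        pairs = elems[pairs]
    else:
        i = pairs
    w = pairs
    w = w + pairs[elems]
    i = i * (offset * i)
    elems = w + 24
    return i

i = i * (offset * i)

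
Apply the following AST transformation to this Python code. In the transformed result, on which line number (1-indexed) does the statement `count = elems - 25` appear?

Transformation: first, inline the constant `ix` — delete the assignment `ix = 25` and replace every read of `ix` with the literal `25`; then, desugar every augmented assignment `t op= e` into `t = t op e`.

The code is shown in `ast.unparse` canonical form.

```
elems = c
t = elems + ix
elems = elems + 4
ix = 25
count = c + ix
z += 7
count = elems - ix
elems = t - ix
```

Transformed code:
elems = c
t = elems + 25
elems = elems + 4
count = c + 25
z = z + 7
count = elems - 25
elems = t - 25

6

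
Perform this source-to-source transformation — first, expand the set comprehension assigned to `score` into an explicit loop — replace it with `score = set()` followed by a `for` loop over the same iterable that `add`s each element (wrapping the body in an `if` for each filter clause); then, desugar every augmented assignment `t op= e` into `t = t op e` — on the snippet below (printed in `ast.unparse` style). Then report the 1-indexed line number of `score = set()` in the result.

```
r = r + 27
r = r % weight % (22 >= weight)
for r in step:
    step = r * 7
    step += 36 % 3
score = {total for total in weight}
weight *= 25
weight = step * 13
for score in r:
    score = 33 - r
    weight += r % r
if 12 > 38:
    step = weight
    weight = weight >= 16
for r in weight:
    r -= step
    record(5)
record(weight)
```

Transformed code:
r = r + 27
r = r % weight % (22 >= weight)
for r in step:
    step = r * 7
    step = step + 36 % 3
score = set()
for total in weight:
    score.add(total)
weight = weight * 25
weight = step * 13
for score in r:
    score = 33 - r
    weight = weight + r % r
if 12 > 38:
    step = weight
    weight = weight >= 16
for r in weight:
    r = r - step
    record(5)
record(weight)

6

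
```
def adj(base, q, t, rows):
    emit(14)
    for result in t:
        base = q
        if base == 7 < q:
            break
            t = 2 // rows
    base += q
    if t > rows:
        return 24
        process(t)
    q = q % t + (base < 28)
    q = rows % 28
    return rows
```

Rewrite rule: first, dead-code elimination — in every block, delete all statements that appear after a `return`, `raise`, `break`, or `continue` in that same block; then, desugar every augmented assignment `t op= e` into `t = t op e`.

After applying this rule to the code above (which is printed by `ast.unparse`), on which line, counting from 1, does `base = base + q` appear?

7

Transformed code:
def adj(base, q, t, rows):
    emit(14)
    for result in t:
        base = q
        if base == 7 < q:
            break
    base = base + q
    if t > rows:
        return 24
    q = q % t + (base < 28)
    q = rows % 28
    return rows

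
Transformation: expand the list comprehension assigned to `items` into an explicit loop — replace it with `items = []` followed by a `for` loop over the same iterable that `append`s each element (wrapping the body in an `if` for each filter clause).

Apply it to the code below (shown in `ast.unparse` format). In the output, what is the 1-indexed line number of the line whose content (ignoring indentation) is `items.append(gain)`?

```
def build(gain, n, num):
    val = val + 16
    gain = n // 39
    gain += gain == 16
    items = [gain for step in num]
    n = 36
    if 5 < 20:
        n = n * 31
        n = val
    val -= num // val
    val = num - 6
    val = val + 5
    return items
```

7

Transformed code:
def build(gain, n, num):
    val = val + 16
    gain = n // 39
    gain += gain == 16
    items = []
    for step in num:
        items.append(gain)
    n = 36
    if 5 < 20:
        n = n * 31
        n = val
    val -= num // val
    val = num - 6
    val = val + 5
    return items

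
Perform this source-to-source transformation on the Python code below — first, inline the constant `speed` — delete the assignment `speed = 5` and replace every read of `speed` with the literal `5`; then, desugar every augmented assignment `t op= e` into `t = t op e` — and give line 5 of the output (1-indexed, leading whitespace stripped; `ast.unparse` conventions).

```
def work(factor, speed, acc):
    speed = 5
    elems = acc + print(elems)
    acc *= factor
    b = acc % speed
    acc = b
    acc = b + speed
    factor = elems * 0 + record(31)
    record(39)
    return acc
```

Transformed code:
def work(factor, speed, acc):
    elems = acc + print(elems)
    acc = acc * factor
    b = acc % 5
    acc = b
    acc = b + 5
    factor = elems * 0 + record(31)
    record(39)
    return acc

acc = b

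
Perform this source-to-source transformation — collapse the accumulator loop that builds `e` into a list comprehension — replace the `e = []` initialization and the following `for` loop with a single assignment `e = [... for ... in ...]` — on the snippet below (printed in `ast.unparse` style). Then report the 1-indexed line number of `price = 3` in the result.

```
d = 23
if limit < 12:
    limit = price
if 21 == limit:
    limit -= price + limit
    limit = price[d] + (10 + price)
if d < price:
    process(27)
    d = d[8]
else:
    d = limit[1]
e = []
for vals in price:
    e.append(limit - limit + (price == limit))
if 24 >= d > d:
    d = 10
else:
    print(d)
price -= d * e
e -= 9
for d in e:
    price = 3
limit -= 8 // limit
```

20

Transformed code:
d = 23
if limit < 12:
    limit = price
if 21 == limit:
    limit -= price + limit
    limit = price[d] + (10 + price)
if d < price:
    process(27)
    d = d[8]
else:
    d = limit[1]
e = [limit - limit + (price == limit) for vals in price]
if 24 >= d > d:
    d = 10
else:
    print(d)
price -= d * e
e -= 9
for d in e:
    price = 3
limit -= 8 // limit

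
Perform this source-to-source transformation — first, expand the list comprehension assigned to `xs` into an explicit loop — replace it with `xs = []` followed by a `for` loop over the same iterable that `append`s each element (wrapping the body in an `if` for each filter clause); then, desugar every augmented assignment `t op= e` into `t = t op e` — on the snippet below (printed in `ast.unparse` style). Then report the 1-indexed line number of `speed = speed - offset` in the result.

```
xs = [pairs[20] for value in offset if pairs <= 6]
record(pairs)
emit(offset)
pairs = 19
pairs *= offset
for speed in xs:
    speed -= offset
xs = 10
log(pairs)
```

Transformed code:
xs = []
for value in offset:
    if pairs <= 6:
        xs.append(pairs[20])
record(pairs)
emit(offset)
pairs = 19
pairs = pairs * offset
for speed in xs:
    speed = speed - offset
xs = 10
log(pairs)

10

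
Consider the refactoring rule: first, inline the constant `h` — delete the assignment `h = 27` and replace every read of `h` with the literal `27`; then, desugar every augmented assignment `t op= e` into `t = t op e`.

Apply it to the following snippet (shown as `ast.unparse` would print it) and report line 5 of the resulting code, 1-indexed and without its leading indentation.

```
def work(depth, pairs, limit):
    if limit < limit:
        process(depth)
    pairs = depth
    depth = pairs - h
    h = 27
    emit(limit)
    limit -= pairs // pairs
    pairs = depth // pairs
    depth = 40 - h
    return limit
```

Transformed code:
def work(depth, pairs, limit):
    if limit < limit:
        process(depth)
    pairs = depth
    depth = pairs - 27
    emit(limit)
    limit = limit - pairs // pairs
    pairs = depth // pairs
    depth = 40 - 27
    return limit

depth = pairs - 27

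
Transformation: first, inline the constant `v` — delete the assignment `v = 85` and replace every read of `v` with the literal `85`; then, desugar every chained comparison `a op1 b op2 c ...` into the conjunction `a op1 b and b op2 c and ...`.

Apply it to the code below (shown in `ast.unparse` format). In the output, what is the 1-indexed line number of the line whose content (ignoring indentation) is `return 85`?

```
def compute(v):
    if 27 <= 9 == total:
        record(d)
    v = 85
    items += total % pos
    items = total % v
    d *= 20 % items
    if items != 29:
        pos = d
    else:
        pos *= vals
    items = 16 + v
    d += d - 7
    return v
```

13

Transformed code:
def compute(v):
    if 27 <= 9 and 9 == total:
        record(d)
    items += total % pos
    items = total % 85
    d *= 20 % items
    if items != 29:
        pos = d
    else:
        pos *= vals
    items = 16 + 85
    d += d - 7
    return 85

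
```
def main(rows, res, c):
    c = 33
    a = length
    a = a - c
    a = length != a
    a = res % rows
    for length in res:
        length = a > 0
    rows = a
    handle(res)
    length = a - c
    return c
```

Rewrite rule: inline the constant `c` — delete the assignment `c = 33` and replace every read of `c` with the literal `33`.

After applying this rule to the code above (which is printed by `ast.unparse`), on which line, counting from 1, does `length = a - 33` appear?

Transformed code:
def main(rows, res, c):
    a = length
    a = a - 33
    a = length != a
    a = res % rows
    for length in res:
        length = a > 0
    rows = a
    handle(res)
    length = a - 33
    return 33

10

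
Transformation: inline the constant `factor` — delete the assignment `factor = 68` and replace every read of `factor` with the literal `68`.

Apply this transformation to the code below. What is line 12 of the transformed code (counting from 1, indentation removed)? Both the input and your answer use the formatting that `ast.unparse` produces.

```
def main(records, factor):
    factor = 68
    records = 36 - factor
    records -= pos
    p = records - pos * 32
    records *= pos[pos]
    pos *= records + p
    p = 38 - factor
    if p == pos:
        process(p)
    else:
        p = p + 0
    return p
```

return p

Transformed code:
def main(records, factor):
    records = 36 - 68
    records -= pos
    p = records - pos * 32
    records *= pos[pos]
    pos *= records + p
    p = 38 - 68
    if p == pos:
        process(p)
    else:
        p = p + 0
    return p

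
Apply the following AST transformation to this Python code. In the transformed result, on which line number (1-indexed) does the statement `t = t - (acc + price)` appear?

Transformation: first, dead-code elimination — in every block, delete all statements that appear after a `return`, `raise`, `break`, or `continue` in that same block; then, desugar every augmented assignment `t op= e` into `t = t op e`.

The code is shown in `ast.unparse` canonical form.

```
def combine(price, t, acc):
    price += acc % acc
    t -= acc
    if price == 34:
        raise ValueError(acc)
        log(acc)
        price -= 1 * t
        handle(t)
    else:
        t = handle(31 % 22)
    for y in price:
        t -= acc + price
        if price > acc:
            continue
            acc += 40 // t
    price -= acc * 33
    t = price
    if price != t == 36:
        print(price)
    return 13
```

Transformed code:
def combine(price, t, acc):
    price = price + acc % acc
    t = t - acc
    if price == 34:
        raise ValueError(acc)
    else:
        t = handle(31 % 22)
    for y in price:
        t = t - (acc + price)
        if price > acc:
            continue
    price = price - acc * 33
    t = price
    if price != t == 36:
        print(price)
    return 13

9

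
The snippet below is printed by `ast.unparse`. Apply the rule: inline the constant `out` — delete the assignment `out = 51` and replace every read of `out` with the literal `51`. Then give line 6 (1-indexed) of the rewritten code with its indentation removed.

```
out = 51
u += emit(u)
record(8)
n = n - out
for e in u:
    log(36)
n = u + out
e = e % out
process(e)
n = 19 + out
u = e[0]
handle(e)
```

n = u + 51

Transformed code:
u += emit(u)
record(8)
n = n - 51
for e in u:
    log(36)
n = u + 51
e = e % 51
process(e)
n = 19 + 51
u = e[0]
handle(e)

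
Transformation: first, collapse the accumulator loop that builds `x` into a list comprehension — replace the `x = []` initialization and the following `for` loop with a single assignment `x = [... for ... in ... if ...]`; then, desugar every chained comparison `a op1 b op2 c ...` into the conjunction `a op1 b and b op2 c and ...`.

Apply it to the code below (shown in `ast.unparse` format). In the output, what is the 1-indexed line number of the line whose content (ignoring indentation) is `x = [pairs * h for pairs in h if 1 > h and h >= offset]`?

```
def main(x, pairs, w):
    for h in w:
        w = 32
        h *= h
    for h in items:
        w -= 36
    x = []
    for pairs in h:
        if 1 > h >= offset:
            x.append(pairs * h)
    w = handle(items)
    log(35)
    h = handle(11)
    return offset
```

7

Transformed code:
def main(x, pairs, w):
    for h in w:
        w = 32
        h *= h
    for h in items:
        w -= 36
    x = [pairs * h for pairs in h if 1 > h and h >= offset]
    w = handle(items)
    log(35)
    h = handle(11)
    return offset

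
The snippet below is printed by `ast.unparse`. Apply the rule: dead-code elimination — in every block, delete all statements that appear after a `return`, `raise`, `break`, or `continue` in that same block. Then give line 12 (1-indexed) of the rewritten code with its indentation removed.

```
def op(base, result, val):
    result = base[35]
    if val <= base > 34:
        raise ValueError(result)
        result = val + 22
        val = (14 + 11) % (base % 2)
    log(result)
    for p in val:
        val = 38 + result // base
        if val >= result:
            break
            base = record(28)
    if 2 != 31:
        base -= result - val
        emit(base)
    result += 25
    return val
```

Transformed code:
def op(base, result, val):
    result = base[35]
    if val <= base > 34:
        raise ValueError(result)
    log(result)
    for p in val:
        val = 38 + result // base
        if val >= result:
            break
    if 2 != 31:
        base -= result - val
        emit(base)
    result += 25
    return val

emit(base)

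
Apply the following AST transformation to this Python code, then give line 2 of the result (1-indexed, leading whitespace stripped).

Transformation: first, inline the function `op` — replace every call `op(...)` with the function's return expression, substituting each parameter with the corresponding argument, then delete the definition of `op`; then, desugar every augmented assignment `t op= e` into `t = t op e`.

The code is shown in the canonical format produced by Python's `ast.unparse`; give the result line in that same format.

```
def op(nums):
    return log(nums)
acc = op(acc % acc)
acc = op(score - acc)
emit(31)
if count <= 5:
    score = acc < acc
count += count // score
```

acc = log(score - acc)

Transformed code:
acc = log(acc % acc)
acc = log(score - acc)
emit(31)
if count <= 5:
    score = acc < acc
count = count + count // score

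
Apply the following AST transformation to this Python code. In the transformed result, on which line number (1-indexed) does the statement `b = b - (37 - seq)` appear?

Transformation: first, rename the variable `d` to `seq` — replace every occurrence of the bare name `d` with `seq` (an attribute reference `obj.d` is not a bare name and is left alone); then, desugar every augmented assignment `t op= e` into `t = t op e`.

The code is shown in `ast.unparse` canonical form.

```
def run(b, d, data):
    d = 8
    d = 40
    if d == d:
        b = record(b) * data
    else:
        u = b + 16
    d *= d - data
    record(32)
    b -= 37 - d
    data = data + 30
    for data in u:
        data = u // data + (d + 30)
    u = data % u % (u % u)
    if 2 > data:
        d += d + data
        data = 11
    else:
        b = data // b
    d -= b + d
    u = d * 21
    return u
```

10

Transformed code:
def run(b, seq, data):
    seq = 8
    seq = 40
    if seq == seq:
        b = record(b) * data
    else:
        u = b + 16
    seq = seq * (seq - data)
    record(32)
    b = b - (37 - seq)
    data = data + 30
    for data in u:
        data = u // data + (seq + 30)
    u = data % u % (u % u)
    if 2 > data:
        seq = seq + (seq + data)
        data = 11
    else:
        b = data // b
    seq = seq - (b + seq)
    u = seq * 21
    return u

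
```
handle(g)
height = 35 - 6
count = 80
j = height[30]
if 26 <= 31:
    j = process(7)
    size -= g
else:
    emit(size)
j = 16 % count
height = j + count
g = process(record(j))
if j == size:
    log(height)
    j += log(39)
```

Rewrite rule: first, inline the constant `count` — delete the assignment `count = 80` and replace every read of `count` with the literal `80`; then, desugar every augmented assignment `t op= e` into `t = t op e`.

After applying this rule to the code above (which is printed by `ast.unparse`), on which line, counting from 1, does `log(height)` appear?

13

Transformed code:
handle(g)
height = 35 - 6
j = height[30]
if 26 <= 31:
    j = process(7)
    size = size - g
else:
    emit(size)
j = 16 % 80
height = j + 80
g = process(record(j))
if j == size:
    log(height)
    j = j + log(39)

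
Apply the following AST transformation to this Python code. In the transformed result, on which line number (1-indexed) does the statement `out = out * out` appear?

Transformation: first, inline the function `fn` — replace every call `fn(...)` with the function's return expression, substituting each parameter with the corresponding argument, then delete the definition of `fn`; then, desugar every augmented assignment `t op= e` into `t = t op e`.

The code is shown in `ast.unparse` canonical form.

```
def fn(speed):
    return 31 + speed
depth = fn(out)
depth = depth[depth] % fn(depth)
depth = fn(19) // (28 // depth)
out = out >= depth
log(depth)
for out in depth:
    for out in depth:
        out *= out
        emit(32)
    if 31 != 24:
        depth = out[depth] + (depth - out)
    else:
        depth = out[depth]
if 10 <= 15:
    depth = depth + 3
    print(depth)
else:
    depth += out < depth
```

8

Transformed code:
depth = 31 + out
depth = depth[depth] % (31 + depth)
depth = (31 + 19) // (28 // depth)
out = out >= depth
log(depth)
for out in depth:
    for out in depth:
        out = out * out
        emit(32)
    if 31 != 24:
        depth = out[depth] + (depth - out)
    else:
        depth = out[depth]
if 10 <= 15:
    depth = depth + 3
    print(depth)
else:
    depth = depth + (out < depth)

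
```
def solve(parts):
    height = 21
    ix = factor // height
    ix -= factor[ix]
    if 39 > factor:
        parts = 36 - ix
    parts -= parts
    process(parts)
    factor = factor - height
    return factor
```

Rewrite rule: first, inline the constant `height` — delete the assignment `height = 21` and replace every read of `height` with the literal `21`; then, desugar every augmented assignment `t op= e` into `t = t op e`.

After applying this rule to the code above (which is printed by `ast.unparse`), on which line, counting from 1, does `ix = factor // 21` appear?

2

Transformed code:
def solve(parts):
    ix = factor // 21
    ix = ix - factor[ix]
    if 39 > factor:
        parts = 36 - ix
    parts = parts - parts
    process(parts)
    factor = factor - 21
    return factor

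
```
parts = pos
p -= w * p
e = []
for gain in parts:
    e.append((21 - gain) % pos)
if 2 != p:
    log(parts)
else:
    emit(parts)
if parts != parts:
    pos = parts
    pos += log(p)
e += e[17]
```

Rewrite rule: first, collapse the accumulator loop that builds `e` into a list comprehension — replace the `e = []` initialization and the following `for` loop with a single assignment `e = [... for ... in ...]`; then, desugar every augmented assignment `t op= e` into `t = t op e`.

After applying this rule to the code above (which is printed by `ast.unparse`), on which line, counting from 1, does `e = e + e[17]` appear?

11

Transformed code:
parts = pos
p = p - w * p
e = [(21 - gain) % pos for gain in parts]
if 2 != p:
    log(parts)
else:
    emit(parts)
if parts != parts:
    pos = parts
    pos = pos + log(p)
e = e + e[17]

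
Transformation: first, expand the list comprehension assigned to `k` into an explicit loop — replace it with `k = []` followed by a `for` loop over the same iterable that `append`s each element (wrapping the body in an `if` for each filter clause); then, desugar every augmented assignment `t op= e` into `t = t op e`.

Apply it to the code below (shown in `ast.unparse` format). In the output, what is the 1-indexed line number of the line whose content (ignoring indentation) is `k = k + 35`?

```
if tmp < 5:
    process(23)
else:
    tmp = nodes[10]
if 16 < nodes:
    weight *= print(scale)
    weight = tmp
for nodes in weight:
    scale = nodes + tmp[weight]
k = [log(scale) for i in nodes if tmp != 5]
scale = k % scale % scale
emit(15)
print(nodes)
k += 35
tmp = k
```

17

Transformed code:
if tmp < 5:
    process(23)
else:
    tmp = nodes[10]
if 16 < nodes:
    weight = weight * print(scale)
    weight = tmp
for nodes in weight:
    scale = nodes + tmp[weight]
k = []
for i in nodes:
    if tmp != 5:
        k.append(log(scale))
scale = k % scale % scale
emit(15)
print(nodes)
k = k + 35
tmp = k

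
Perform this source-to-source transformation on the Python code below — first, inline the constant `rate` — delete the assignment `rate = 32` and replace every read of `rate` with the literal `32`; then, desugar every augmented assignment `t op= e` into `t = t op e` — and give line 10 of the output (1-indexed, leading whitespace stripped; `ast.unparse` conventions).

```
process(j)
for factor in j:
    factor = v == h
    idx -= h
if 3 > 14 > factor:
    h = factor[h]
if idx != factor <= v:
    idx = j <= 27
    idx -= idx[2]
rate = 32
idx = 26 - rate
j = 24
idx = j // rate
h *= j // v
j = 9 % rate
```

Transformed code:
process(j)
for factor in j:
    factor = v == h
    idx = idx - h
if 3 > 14 > factor:
    h = factor[h]
if idx != factor <= v:
    idx = j <= 27
    idx = idx - idx[2]
idx = 26 - 32
j = 24
idx = j // 32
h = h * (j // v)
j = 9 % 32

idx = 26 - 32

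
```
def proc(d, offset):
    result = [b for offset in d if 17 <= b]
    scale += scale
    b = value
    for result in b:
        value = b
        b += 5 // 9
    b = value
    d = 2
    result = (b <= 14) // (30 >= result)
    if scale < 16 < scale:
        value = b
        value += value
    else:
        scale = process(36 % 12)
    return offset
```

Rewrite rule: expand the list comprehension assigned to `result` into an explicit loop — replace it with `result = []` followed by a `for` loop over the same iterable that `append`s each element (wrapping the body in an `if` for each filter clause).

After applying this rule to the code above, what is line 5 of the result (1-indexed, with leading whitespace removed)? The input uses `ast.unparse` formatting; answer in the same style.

Transformed code:
def proc(d, offset):
    result = []
    for offset in d:
        if 17 <= b:
            result.append(b)
    scale += scale
    b = value
    for result in b:
        value = b
        b += 5 // 9
    b = value
    d = 2
    result = (b <= 14) // (30 >= result)
    if scale < 16 < scale:
        value = b
        value += value
    else:
        scale = process(36 % 12)
    return offset

result.append(b)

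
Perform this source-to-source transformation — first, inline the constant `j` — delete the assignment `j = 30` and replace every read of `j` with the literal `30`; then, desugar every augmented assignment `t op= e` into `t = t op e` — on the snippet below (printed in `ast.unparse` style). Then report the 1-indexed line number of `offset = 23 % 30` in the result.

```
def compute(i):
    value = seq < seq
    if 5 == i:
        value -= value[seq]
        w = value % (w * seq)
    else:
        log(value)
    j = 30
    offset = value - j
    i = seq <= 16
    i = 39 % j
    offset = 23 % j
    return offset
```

11

Transformed code:
def compute(i):
    value = seq < seq
    if 5 == i:
        value = value - value[seq]
        w = value % (w * seq)
    else:
        log(value)
    offset = value - 30
    i = seq <= 16
    i = 39 % 30
    offset = 23 % 30
    return offset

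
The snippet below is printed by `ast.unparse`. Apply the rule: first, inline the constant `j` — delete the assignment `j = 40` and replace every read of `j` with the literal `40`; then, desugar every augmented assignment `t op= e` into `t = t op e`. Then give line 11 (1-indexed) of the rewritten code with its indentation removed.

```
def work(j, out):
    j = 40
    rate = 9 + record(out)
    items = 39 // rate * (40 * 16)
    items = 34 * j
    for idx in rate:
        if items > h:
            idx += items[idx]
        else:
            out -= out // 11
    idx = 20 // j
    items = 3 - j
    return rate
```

items = 3 - 40

Transformed code:
def work(j, out):
    rate = 9 + record(out)
    items = 39 // rate * (40 * 16)
    items = 34 * 40
    for idx in rate:
        if items > h:
            idx = idx + items[idx]
        else:
            out = out - out // 11
    idx = 20 // 40
    items = 3 - 40
    return rate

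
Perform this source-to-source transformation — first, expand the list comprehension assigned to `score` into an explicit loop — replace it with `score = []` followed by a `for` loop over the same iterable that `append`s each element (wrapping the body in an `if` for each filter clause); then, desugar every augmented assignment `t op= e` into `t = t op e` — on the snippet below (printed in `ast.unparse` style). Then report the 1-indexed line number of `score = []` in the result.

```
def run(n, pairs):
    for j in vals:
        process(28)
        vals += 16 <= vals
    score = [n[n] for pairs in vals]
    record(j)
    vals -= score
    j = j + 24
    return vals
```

Transformed code:
def run(n, pairs):
    for j in vals:
        process(28)
        vals = vals + (16 <= vals)
    score = []
    for pairs in vals:
        score.append(n[n])
    record(j)
    vals = vals - score
    j = j + 24
    return vals

5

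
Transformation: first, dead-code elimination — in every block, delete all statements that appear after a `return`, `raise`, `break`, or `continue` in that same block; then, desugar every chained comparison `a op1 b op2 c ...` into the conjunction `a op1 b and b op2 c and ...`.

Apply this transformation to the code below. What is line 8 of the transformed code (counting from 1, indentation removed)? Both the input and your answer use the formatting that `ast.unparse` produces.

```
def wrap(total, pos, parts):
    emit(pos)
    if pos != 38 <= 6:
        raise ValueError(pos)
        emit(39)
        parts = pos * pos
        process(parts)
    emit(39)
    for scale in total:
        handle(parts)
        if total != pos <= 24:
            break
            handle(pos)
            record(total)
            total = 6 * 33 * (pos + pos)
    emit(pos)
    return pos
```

Transformed code:
def wrap(total, pos, parts):
    emit(pos)
    if pos != 38 and 38 <= 6:
        raise ValueError(pos)
    emit(39)
    for scale in total:
        handle(parts)
        if total != pos and pos <= 24:
            break
    emit(pos)
    return pos

if total != pos and pos <= 24:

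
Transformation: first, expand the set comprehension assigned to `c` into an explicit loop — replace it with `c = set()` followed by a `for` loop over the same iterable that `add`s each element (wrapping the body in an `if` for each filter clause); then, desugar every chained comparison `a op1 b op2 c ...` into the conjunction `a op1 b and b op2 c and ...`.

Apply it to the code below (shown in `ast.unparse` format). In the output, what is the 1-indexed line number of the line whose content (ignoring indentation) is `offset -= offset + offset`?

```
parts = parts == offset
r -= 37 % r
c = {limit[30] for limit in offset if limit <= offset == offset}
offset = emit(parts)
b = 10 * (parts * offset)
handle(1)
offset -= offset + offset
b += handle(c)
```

10

Transformed code:
parts = parts == offset
r -= 37 % r
c = set()
for limit in offset:
    if limit <= offset and offset == offset:
        c.add(limit[30])
offset = emit(parts)
b = 10 * (parts * offset)
handle(1)
offset -= offset + offset
b += handle(c)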